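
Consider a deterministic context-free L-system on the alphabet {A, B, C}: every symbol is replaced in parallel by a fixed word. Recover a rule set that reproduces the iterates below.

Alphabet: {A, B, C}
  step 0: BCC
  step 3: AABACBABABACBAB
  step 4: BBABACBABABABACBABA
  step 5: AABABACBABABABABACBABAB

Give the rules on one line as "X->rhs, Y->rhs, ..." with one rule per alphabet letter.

  step 4 ⇒ step 5: BBABACBABABABACBABA ⇒ A·A·B·A·B·ACB·A·B·A·B·A·B·A·B·ACB·A·B·A·B
    A ↦ B
    B ↦ A
    C ↦ ACB

A->B, B->A, C->ACB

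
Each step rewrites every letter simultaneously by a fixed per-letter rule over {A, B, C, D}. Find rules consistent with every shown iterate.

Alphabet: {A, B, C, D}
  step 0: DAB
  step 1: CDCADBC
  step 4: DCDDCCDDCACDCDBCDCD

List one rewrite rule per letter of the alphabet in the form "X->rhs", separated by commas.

A->DCA, B->DBC, C->D, D->C

  step 0 ⇒ step 1: DAB ⇒ C·DCA·DBC
    A ↦ DCA
    B ↦ DBC
    D ↦ C
    C ↦ D  (constrained at step 1)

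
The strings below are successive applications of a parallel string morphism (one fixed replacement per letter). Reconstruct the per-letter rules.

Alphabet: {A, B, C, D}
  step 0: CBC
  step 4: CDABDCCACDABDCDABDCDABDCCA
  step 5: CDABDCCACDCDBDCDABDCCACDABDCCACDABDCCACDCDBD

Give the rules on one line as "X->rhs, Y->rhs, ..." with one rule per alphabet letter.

A->BD, B->CC, C->CD, D->A

  step 4 ⇒ step 5: CDABDCCACDABDCDABDCDABDCCA ⇒ CD·A·BD·CC·A·CD·CD·BD·CD·A·BD·CC·A·CD·A·BD·CC·A·CD·A·BD·CC·A·CD·CD·BD
    A ↦ BD
    B ↦ CC
    C ↦ CD
    D ↦ A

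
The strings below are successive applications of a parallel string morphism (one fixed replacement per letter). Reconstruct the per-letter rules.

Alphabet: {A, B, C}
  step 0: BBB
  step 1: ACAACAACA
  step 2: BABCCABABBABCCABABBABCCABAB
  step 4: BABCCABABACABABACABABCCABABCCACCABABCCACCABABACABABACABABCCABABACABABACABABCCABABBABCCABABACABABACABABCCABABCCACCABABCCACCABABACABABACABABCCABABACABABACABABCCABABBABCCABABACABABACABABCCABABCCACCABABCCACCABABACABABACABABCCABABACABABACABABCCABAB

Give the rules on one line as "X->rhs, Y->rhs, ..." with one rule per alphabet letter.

A->BAB, B->ACA, C->CCA

  step 1 ⇒ step 2: ACAACAACA ⇒ BAB·CCA·BAB·BAB·CCA·BAB·BAB·CCA·BAB
    A ↦ BAB
    C ↦ CCA
  step 0 ⇒ step 1: BBB ⇒ ACA·ACA·ACA
    B ↦ ACA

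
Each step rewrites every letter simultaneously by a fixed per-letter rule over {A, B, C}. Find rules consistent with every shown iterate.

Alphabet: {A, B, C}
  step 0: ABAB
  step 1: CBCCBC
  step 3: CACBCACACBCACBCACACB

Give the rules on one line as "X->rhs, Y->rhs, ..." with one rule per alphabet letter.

  step 0 ⇒ step 1: ABAB ⇒ CB·C·CB·C
    A ↦ CB
    B ↦ C
    C ↦ CA  (constrained at step 1)

A->CB, B->C, C->CA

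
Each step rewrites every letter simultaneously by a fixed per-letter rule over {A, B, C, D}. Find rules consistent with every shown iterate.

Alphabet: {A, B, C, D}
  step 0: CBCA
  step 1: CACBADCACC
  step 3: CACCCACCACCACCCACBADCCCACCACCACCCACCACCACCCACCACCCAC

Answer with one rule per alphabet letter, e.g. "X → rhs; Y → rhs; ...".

A->C, B->BAD, C->CAC, D->C

  step 0 ⇒ step 1: CBCA ⇒ CAC·BAD·CAC·C
    A ↦ C
    B ↦ BAD
    C ↦ CAC
    D ↦ C  (constrained at step 1)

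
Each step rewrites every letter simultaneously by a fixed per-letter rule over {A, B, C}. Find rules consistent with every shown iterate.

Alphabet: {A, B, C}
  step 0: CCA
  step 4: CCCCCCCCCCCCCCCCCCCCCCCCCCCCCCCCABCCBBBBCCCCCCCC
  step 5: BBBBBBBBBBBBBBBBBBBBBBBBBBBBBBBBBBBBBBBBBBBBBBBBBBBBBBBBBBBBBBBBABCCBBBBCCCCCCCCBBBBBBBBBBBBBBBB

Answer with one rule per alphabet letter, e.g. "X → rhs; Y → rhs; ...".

A->AB, B->CC, C->BB

  step 4 ⇒ step 5: CCCCCCCCCCCCCCCCCCCCCCCCCCCCCCCCABCCBBBBCCCCCCCC ⇒ BB·BB·BB·BB·BB·BB·BB·BB·BB·BB·BB·BB·BB·BB·BB·BB·BB·BB·BB·BB·BB·BB·BB·BB·BB·BB·BB·BB·BB·BB·BB·BB·AB·CC·BB·BB·CC·CC·CC·CC·BB·BB·BB·BB·BB·BB·BB·BB
    A ↦ AB
    B ↦ CC
    C ↦ BB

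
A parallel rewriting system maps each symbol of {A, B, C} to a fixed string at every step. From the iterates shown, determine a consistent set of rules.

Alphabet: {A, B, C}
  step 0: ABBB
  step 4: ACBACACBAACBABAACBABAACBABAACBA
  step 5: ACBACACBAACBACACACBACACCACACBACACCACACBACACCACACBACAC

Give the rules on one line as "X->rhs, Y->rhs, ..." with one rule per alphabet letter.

A->AC, B->C, C->BA

  step 4 ⇒ step 5: ACBACACBAACBABAACBABAACBABAACBA ⇒ AC·BA·C·AC·BA·AC·BA·C·AC·AC·BA·C·AC·C·AC·AC·BA·C·AC·C·AC·AC·BA·C·AC·C·AC·AC·BA·C·AC
    A ↦ AC
    B ↦ C
    C ↦ BA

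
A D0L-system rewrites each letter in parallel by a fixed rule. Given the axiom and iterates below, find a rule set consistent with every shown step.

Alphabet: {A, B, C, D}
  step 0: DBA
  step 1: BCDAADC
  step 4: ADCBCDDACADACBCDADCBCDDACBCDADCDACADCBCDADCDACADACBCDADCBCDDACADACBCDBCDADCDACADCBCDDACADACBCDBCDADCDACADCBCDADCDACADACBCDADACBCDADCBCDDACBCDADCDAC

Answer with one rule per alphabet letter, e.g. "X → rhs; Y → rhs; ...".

A->ADC, B->A, C->DAC, D->BCD

  step 0 ⇒ step 1: DBA ⇒ BCD·A·ADC
    A ↦ ADC
    B ↦ A
    D ↦ BCD
    C ↦ DAC  (constrained at step 1)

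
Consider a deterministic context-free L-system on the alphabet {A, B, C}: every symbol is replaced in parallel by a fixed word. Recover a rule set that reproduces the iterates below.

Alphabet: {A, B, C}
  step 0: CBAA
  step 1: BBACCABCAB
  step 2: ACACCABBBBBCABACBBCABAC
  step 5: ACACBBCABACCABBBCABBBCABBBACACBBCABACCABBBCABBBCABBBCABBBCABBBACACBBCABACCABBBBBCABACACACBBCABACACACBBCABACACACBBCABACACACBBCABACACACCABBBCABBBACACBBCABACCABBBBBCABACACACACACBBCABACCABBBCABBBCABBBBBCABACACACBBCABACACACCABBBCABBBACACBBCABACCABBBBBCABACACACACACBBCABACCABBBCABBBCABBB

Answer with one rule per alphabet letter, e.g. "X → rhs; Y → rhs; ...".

A->CAB, B->AC, C->BB

  step 1 ⇒ step 2: BBACCABCAB ⇒ AC·AC·CAB·BB·BB·CAB·AC·BB·CAB·AC
    A ↦ CAB
    B ↦ AC
    C ↦ BB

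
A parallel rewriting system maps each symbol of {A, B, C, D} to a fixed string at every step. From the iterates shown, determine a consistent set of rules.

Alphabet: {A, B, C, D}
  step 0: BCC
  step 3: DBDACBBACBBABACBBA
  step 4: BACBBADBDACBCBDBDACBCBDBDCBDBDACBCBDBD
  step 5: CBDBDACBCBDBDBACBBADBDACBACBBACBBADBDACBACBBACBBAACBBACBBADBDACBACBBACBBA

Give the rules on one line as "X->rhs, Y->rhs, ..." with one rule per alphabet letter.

  step 4 ⇒ step 5: BACBBADBDACBCBDBDACBCBDBDCBDBDACBCBDBD ⇒ CB·DBD·A·CB·CB·DBD·BA·CB·BA·DBD·A·CB·A·CB·BA·CB·BA·DBD·A·CB·A·CB·BA·CB·BA·A·CB·BA·CB·BA·DBD·A·CB·A·CB·BA·CB·BA
    A ↦ DBD
    B ↦ CB
    C ↦ A
    D ↦ BA

A->DBD, B->CB, C->A, D->BA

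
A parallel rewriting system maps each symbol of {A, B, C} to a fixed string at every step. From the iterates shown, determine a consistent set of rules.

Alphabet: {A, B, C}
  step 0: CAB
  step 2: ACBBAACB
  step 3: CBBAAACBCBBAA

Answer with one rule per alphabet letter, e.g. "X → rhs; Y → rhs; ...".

  step 2 ⇒ step 3: ACBBAACB ⇒ CB·BA·A·A·CB·CB·BA·A
    A ↦ CB
    B ↦ A
    C ↦ BA

A->CB, B->A, C->BA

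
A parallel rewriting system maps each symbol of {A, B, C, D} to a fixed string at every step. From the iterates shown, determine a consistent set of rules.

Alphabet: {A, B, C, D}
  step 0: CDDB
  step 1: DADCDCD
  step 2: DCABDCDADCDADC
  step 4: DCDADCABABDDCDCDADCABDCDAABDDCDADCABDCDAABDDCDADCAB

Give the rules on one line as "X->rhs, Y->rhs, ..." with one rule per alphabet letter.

  step 1 ⇒ step 2: DADCDCD ⇒ DC·AB·DC·DA·DC·DA·DC
    A ↦ AB
    C ↦ DA
    D ↦ DC
  step 0 ⇒ step 1: CDDB ⇒ DA·DC·DC·D
    B ↦ D

A->AB, B->D, C->DA, D->DC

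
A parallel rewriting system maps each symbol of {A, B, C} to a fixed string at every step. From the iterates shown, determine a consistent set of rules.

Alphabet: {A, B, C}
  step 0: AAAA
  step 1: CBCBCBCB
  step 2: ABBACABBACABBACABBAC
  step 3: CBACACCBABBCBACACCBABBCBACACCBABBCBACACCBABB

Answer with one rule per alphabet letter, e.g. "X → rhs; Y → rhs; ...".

A->CB, B->AC, C->ABB

  step 2 ⇒ step 3: ABBACABBACABBACABBAC ⇒ CB·AC·AC·CB·ABB·CB·AC·AC·CB·ABB·CB·AC·AC·CB·ABB·CB·AC·AC·CB·ABB
    A ↦ CB
    B ↦ AC
    C ↦ ABB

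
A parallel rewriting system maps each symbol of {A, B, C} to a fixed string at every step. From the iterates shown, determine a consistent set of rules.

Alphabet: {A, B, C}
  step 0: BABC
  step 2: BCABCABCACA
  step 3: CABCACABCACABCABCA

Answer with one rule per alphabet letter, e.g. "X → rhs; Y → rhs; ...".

A->CA, B->CA, C->B

  step 2 ⇒ step 3: BCABCABCACA ⇒ CA·B·CA·CA·B·CA·CA·B·CA·B·CA
    A ↦ CA
    B ↦ CA
    C ↦ B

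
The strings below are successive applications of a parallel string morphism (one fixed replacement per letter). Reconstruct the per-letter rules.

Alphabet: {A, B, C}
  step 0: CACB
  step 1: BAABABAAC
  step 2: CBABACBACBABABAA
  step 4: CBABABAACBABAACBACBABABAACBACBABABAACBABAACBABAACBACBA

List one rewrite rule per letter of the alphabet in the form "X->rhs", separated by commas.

  step 1 ⇒ step 2: BAABABAAC ⇒ C·BA·BA·C·BA·C·BA·BA·BAA
    A ↦ BA
    B ↦ C
    C ↦ BAA

A->BA, B->C, C->BAA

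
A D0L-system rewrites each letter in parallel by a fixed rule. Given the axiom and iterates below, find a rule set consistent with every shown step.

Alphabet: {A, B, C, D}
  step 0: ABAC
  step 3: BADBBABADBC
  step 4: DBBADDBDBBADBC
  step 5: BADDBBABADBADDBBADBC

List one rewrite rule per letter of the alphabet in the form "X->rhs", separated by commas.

A->B, B->D, C->BC, D->BA

  step 4 ⇒ step 5: DBBADDBDBBADBC ⇒ BA·D·D·B·BA·BA·D·BA·D·D·B·BA·D·BC
    A ↦ B
    B ↦ D
    C ↦ BC
    D ↦ BA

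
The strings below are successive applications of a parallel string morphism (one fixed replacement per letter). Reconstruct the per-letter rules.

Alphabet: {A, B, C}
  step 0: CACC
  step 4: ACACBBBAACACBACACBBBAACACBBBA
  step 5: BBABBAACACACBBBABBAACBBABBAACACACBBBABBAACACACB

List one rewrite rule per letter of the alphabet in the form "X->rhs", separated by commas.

A->B, B->AC, C->BA

  step 4 ⇒ step 5: ACACBBBAACACBACACBBBAACACBBBA ⇒ B·BA·B·BA·AC·AC·AC·B·B·BA·B·BA·AC·B·BA·B·BA·AC·AC·AC·B·B·BA·B·BA·AC·AC·AC·B
    A ↦ B
    B ↦ AC
    C ↦ BA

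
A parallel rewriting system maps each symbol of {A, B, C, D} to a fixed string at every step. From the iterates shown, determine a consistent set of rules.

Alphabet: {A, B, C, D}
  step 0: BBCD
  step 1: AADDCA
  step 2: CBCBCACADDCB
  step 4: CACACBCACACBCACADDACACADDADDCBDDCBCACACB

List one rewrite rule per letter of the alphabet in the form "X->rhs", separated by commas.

  step 1 ⇒ step 2: AADDCA ⇒ CB·CB·CA·CA·DD·CB
    A ↦ CB
    C ↦ DD
    D ↦ CA
  step 0 ⇒ step 1: BBCD ⇒ A·A·DD·CA
    B ↦ A

A->CB, B->A, C->DD, D->CA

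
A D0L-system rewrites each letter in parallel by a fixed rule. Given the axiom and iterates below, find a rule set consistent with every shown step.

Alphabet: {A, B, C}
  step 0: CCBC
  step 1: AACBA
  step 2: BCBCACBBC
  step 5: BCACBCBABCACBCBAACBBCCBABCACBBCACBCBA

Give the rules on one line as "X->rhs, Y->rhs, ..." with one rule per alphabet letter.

  step 1 ⇒ step 2: AACBA ⇒ BC·BC·A·CB·BC
    A ↦ BC
    B ↦ CB
    C ↦ A

A->BC, B->CB, C->A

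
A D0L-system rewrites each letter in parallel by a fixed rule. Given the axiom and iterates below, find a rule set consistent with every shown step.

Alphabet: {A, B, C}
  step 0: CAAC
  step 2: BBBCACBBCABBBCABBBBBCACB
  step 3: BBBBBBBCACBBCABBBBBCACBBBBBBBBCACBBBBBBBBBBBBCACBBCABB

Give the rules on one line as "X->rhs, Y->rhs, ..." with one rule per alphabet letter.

A->CB, B->BB, C->BCA

  step 2 ⇒ step 3: BBBCACBBCABBBCABBBBBCACB ⇒ BB·BB·BB·BCA·CB·BCA·BB·BB·BCA·CB·BB·BB·BB·BCA·CB·BB·BB·BB·BB·BB·BCA·CB·BCA·BB
    A ↦ CB
    B ↦ BB
    C ↦ BCA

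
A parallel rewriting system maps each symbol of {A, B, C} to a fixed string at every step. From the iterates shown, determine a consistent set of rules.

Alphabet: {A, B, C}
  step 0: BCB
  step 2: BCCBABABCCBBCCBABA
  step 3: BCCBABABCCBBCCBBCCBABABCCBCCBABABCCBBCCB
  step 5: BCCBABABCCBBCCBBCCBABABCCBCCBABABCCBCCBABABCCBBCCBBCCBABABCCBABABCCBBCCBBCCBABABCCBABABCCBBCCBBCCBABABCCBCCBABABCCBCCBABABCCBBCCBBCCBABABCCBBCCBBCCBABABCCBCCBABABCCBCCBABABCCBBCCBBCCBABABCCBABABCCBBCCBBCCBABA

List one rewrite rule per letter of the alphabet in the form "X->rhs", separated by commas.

  step 2 ⇒ step 3: BCCBABABCCBBCCBABA ⇒ BCC·BA·BA·BCC·B·BCC·B·BCC·BA·BA·BCC·BCC·BA·BA·BCC·B·BCC·B
    A ↦ B
    B ↦ BCC
    C ↦ BA

A->B, B->BCC, C->BA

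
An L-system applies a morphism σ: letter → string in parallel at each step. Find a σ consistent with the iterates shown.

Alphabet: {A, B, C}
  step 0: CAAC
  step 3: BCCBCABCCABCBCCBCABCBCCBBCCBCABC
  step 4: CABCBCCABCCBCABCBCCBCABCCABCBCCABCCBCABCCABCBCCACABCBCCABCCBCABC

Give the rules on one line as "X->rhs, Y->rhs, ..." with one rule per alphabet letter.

  step 3 ⇒ step 4: BCCBCABCCABCBCCBCABCBCCBBCCBCABC ⇒ CA·BC·BC·CA·BC·CB·CA·BC·BC·CB·CA·BC·CA·BC·BC·CA·BC·CB·CA·BC·CA·BC·BC·CA·CA·BC·BC·CA·BC·CB·CA·BC
    A ↦ CB
    B ↦ CA
    C ↦ BC

A->CB, B->CA, C->BC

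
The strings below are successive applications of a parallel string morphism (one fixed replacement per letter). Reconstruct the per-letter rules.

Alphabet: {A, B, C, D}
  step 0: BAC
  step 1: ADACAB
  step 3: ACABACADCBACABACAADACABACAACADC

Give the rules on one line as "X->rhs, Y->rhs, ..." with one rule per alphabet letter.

A->ACA, B->AD, C->B, D->DC

  step 0 ⇒ step 1: BAC ⇒ AD·ACA·B
    A ↦ ACA
    B ↦ AD
    C ↦ B
    D ↦ DC  (constrained at step 1)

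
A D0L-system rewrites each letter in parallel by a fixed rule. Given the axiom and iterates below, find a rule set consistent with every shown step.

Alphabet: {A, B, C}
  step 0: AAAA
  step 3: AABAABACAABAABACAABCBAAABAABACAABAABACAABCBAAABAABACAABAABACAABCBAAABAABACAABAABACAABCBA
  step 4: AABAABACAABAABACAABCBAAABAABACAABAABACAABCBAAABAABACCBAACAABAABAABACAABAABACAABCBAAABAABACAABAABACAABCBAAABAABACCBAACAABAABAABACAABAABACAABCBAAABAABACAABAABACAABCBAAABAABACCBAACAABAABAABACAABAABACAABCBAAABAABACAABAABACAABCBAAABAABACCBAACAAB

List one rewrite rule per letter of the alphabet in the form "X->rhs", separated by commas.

A->AAB, B->AC, C->CBA

  step 3 ⇒ step 4: AABAABACAABAABACAABCBAAABAABACAABAABACAABCBAAABAABACAABAABACAABCBAAABAABACAABAABACAABCBA ⇒ AAB·AAB·AC·AAB·AAB·AC·AAB·CBA·AAB·AAB·AC·AAB·AAB·AC·AAB·CBA·AAB·AAB·AC·CBA·AC·AAB·AAB·AAB·AC·AAB·AAB·AC·AAB·CBA·AAB·AAB·AC·AAB·AAB·AC·AAB·CBA·AAB·AAB·AC·CBA·AC·AAB·AAB·AAB·AC·AAB·AAB·AC·AAB·CBA·AAB·AAB·AC·AAB·AAB·AC·AAB·CBA·AAB·AAB·AC·CBA·AC·AAB·AAB·AAB·AC·AAB·AAB·AC·AAB·CBA·AAB·AAB·AC·AAB·AAB·AC·AAB·CBA·AAB·AAB·AC·CBA·AC·AAB
    A ↦ AAB
    B ↦ AC
    C ↦ CBA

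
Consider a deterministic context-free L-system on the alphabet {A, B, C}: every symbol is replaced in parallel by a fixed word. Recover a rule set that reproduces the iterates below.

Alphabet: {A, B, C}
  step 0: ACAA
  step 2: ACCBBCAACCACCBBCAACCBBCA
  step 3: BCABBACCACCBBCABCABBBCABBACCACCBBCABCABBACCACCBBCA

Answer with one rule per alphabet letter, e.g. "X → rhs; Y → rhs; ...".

A->BCA, B->ACC, C->B

  step 2 ⇒ step 3: ACCBBCAACCACCBBCAACCBBCA ⇒ BCA·B·B·ACC·ACC·B·BCA·BCA·B·B·BCA·B·B·ACC·ACC·B·BCA·BCA·B·B·ACC·ACC·B·BCA
    A ↦ BCA
    B ↦ ACC
    C ↦ B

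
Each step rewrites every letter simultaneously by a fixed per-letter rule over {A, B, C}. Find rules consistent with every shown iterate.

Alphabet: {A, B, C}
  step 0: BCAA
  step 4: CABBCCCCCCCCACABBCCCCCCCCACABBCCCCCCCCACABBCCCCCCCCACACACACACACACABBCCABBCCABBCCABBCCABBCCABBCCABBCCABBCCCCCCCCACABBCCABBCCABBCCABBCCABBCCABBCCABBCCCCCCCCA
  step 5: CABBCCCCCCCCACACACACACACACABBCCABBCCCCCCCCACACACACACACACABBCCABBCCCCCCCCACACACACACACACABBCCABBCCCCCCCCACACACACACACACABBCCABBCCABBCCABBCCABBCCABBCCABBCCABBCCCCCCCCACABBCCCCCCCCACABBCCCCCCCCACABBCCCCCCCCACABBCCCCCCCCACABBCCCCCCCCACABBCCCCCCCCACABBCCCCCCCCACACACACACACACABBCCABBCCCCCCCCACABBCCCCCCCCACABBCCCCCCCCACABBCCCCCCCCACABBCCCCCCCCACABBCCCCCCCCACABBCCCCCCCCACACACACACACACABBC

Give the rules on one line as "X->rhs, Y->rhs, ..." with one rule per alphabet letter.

  step 4 ⇒ step 5: CABBCCCCCCCCACABBCCCCCCCCACABBCCCCCCCCACABBCCCCCCCCACACACACACACACABBCCABBCCABBCCABBCCABBCCABBCCABBCCABBCCCCCCCCACABBCCABBCCABBCCABBCCABBCCABBCCABBCCCCCCCCA ⇒ CA·BBC·CCC·CCC·CA·CA·CA·CA·CA·CA·CA·CA·BBC·CA·BBC·CCC·CCC·CA·CA·CA·CA·CA·CA·CA·CA·BBC·CA·BBC·CCC·CCC·CA·CA·CA·CA·CA·CA·CA·CA·BBC·CA·BBC·CCC·CCC·CA·CA·CA·CA·CA·CA·CA·CA·BBC·CA·BBC·CA·BBC·CA·BBC·CA·BBC·CA·BBC·CA·BBC·CA·BBC·CCC·CCC·CA·CA·BBC·CCC·CCC·CA·CA·BBC·CCC·CCC·CA·CA·BBC·CCC·CCC·CA·CA·BBC·CCC·CCC·CA·CA·BBC·CCC·CCC·CA·CA·BBC·CCC·CCC·CA·CA·BBC·CCC·CCC·CA·CA·CA·CA·CA·CA·CA·CA·BBC·CA·BBC·CCC·CCC·CA·CA·BBC·CCC·CCC·CA·CA·BBC·CCC·CCC·CA·CA·BBC·CCC·CCC·CA·CA·BBC·CCC·CCC·CA·CA·BBC·CCC·CCC·CA·CA·BBC·CCC·CCC·CA·CA·CA·CA·CA·CA·CA·CA·BBC
    A ↦ BBC
    B ↦ CCC
    C ↦ CA

A->BBC, B->CCC, C->CA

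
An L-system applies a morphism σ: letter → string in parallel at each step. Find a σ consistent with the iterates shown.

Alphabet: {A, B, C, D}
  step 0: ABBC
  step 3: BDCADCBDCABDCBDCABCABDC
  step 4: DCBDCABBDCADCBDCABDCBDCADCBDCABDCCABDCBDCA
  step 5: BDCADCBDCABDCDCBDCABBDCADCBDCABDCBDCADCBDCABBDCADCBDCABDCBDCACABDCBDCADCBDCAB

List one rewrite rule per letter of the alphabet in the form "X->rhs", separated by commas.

  step 4 ⇒ step 5: DCBDCABBDCADCBDCABDCBDCADCBDCABDCCABDCBDCA ⇒ BD·CA·DC·BD·CA·B·DC·DC·BD·CA·B·BD·CA·DC·BD·CA·B·DC·BD·CA·DC·BD·CA·B·BD·CA·DC·BD·CA·B·DC·BD·CA·CA·B·DC·BD·CA·DC·BD·CA·B
    A ↦ B
    B ↦ DC
    C ↦ CA
    D ↦ BD

A->B, B->DC, C->CA, D->BD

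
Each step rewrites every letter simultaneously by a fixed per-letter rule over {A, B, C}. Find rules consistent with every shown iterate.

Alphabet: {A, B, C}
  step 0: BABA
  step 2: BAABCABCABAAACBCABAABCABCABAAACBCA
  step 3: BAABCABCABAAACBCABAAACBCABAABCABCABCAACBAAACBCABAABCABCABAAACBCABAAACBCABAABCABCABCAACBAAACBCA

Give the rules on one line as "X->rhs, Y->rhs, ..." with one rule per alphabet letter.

  step 2 ⇒ step 3: BAABCABCABAAACBCABAABCABCABAAACBCA ⇒ BAA·BCA·BCA·BAA·AC·BCA·BAA·AC·BCA·BAA·BCA·BCA·BCA·AC·BAA·AC·BCA·BAA·BCA·BCA·BAA·AC·BCA·BAA·AC·BCA·BAA·BCA·BCA·BCA·AC·BAA·AC·BCA
    A ↦ BCA
    B ↦ BAA
    C ↦ AC

A->BCA, B->BAA, C->AC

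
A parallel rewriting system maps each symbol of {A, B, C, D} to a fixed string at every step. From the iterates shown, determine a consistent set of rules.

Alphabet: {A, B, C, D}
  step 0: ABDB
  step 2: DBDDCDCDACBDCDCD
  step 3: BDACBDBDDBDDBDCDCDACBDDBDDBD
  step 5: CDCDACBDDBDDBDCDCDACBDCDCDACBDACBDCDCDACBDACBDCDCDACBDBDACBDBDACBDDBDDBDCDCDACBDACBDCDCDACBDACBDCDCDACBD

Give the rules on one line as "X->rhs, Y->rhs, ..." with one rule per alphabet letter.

  step 2 ⇒ step 3: DBDDCDCDACBDCDCD ⇒ BD·AC·BD·BD·D·BD·D·BD·CDC·D·AC·BD·D·BD·D·BD
    A ↦ CDC
    B ↦ AC
    C ↦ D
    D ↦ BD

A->CDC, B->AC, C->D, D->BD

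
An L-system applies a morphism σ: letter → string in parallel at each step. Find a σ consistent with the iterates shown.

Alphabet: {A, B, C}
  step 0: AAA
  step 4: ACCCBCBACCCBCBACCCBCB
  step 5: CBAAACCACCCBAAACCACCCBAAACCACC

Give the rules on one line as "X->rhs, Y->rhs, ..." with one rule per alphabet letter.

  step 4 ⇒ step 5: ACCCBCBACCCBCBACCCBCB ⇒ CB·A·A·A·CC·A·CC·CB·A·A·A·CC·A·CC·CB·A·A·A·CC·A·CC
    A ↦ CB
    B ↦ CC
    C ↦ A

A->CB, B->CC, C->A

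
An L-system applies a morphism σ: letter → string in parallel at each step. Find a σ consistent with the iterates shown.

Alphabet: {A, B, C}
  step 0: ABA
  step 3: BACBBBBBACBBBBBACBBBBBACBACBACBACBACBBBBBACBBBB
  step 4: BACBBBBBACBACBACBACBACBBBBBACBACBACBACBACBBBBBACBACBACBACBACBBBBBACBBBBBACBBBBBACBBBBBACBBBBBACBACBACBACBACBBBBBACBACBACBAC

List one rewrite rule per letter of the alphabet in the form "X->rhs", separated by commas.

  step 3 ⇒ step 4: BACBBBBBACBBBBBACBBBBBACBACBACBACBACBBBBBACBBBB ⇒ BAC·BB·BB·BAC·BAC·BAC·BAC·BAC·BB·BB·BAC·BAC·BAC·BAC·BAC·BB·BB·BAC·BAC·BAC·BAC·BAC·BB·BB·BAC·BB·BB·BAC·BB·BB·BAC·BB·BB·BAC·BB·BB·BAC·BAC·BAC·BAC·BAC·BB·BB·BAC·BAC·BAC·BAC
    A ↦ BB
    B ↦ BAC
    C ↦ BB

A->BB, B->BAC, C->BB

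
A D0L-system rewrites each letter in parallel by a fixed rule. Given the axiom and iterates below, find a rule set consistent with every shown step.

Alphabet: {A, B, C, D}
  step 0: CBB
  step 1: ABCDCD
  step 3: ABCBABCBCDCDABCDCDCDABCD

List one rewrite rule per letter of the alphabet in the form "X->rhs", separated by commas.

  step 0 ⇒ step 1: CBB ⇒ AB·CD·CD
    B ↦ CD
    C ↦ AB
    A ↦ CD  (constrained at step 1)
    D ↦ CB  (constrained at step 1)

A->CD, B->CD, C->AB, D->CB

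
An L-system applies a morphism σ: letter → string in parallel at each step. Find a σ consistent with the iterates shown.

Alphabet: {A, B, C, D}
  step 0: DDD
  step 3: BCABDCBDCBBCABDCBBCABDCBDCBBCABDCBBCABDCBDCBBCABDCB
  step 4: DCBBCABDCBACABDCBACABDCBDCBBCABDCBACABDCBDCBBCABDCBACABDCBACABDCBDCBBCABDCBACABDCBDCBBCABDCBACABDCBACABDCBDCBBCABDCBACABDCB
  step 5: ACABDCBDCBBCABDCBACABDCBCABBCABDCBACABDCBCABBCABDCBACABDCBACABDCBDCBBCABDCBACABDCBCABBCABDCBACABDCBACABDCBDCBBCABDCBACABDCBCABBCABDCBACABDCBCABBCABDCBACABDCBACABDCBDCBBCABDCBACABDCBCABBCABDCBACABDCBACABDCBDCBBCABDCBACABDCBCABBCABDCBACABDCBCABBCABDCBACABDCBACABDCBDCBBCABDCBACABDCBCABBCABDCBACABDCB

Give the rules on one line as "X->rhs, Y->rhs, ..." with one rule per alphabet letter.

  step 4 ⇒ step 5: DCBBCABDCBACABDCBACABDCBDCBBCABDCBACABDCBDCBBCABDCBACABDCBACABDCBDCBBCABDCBACABDCBDCBBCABDCBACABDCBACABDCBDCBBCABDCBACABDCB ⇒ ACA·B·DCB·DCB·B·CAB·DCB·ACA·B·DCB·CAB·B·CAB·DCB·ACA·B·DCB·CAB·B·CAB·DCB·ACA·B·DCB·ACA·B·DCB·DCB·B·CAB·DCB·ACA·B·DCB·CAB·B·CAB·DCB·ACA·B·DCB·ACA·B·DCB·DCB·B·CAB·DCB·ACA·B·DCB·CAB·B·CAB·DCB·ACA·B·DCB·CAB·B·CAB·DCB·ACA·B·DCB·ACA·B·DCB·DCB·B·CAB·DCB·ACA·B·DCB·CAB·B·CAB·DCB·ACA·B·DCB·ACA·B·DCB·DCB·B·CAB·DCB·ACA·B·DCB·CAB·B·CAB·DCB·ACA·B·DCB·CAB·B·CAB·DCB·ACA·B·DCB·ACA·B·DCB·DCB·B·CAB·DCB·ACA·B·DCB·CAB·B·CAB·DCB·ACA·B·DCB
    A ↦ CAB
    B ↦ DCB
    C ↦ B
    D ↦ ACA

A->CAB, B->DCB, C->B, D->ACA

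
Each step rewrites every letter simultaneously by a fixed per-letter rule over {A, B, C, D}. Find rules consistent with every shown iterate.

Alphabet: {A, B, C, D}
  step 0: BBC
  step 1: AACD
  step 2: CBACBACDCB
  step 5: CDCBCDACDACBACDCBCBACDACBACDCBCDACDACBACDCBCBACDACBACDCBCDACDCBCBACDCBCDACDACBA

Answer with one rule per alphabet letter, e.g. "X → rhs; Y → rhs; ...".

  step 1 ⇒ step 2: AACD ⇒ CBA·CBA·CD·CB
    A ↦ CBA
    C ↦ CD
    D ↦ CB
  step 0 ⇒ step 1: BBC ⇒ A·A·CD
    B ↦ A

A->CBA, B->A, C->CD, D->CB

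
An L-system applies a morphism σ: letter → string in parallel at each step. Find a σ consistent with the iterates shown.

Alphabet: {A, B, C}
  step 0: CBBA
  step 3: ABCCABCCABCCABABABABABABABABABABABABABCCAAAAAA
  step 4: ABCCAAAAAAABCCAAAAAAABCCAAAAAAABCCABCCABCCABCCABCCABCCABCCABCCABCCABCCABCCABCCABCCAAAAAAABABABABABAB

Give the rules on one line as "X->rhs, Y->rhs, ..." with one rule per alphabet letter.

  step 3 ⇒ step 4: ABCCABCCABCCABABABABABABABABABABABABABCCAAAAAA ⇒ AB·CC·AAA·AAA·AB·CC·AAA·AAA·AB·CC·AAA·AAA·AB·CC·AB·CC·AB·CC·AB·CC·AB·CC·AB·CC·AB·CC·AB·CC·AB·CC·AB·CC·AB·CC·AB·CC·AB·CC·AAA·AAA·AB·AB·AB·AB·AB·AB
    A ↦ AB
    B ↦ CC
    C ↦ AAA

A->AB, B->CC, C->AAA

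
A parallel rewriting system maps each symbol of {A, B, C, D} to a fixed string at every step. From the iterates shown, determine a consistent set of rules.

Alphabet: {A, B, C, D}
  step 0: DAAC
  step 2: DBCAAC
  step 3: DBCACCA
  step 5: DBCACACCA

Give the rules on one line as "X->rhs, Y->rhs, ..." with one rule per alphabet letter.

  step 2 ⇒ step 3: DBCAAC ⇒ DB·C·A·C·C·A
    A ↦ C
    B ↦ C
    C ↦ A
    D ↦ DB

A->C, B->C, C->A, D->DB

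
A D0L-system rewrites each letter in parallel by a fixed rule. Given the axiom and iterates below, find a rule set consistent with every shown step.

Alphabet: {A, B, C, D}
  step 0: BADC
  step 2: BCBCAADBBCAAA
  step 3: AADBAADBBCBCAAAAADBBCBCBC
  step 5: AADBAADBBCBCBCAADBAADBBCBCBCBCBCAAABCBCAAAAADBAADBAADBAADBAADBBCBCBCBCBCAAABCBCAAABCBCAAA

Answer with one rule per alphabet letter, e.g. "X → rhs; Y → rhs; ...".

A->BC, B->AA, C->DB, D->A

  step 2 ⇒ step 3: BCBCAADBBCAAA ⇒ AA·DB·AA·DB·BC·BC·A·AA·AA·DB·BC·BC·BC
    A ↦ BC
    B ↦ AA
    C ↦ DB
    D ↦ A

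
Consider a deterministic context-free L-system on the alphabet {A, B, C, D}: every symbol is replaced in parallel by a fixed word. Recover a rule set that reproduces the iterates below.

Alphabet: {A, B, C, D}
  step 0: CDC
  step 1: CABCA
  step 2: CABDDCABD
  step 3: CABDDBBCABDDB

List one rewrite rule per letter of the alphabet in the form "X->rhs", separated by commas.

A->BD, B->D, C->CA, D->B

  step 2 ⇒ step 3: CABDDCABD ⇒ CA·BD·D·B·B·CA·BD·D·B
    A ↦ BD
    B ↦ D
    C ↦ CA
    D ↦ B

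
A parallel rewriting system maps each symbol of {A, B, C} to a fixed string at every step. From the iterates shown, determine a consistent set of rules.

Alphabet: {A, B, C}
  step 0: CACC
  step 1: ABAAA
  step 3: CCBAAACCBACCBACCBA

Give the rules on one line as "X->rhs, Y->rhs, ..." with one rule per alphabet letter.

A->BA, B->CC, C->A

  step 0 ⇒ step 1: CACC ⇒ A·BA·A·A
    A ↦ BA
    C ↦ A
    B ↦ CC  (constrained at step 1)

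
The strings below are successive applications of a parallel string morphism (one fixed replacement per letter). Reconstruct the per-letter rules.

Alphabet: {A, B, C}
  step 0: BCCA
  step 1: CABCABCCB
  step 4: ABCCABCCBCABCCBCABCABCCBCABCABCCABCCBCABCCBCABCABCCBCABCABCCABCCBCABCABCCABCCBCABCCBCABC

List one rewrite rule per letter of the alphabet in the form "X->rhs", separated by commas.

A->CB, B->C, C->ABC

  step 0 ⇒ step 1: BCCA ⇒ C·ABC·ABC·CB
    A ↦ CB
    B ↦ C
    C ↦ ABC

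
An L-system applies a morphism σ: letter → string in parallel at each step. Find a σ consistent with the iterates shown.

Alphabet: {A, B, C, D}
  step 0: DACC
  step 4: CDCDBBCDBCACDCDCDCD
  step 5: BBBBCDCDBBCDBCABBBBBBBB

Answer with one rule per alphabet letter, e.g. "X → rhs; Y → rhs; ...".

  step 4 ⇒ step 5: CDCDBBCDBCACDCDCDCD ⇒ B·B·B·B·CD·CD·B·B·CD·B·CA·B·B·B·B·B·B·B·B
    A ↦ CA
    B ↦ CD
    C ↦ B
    D ↦ B

A->CA, B->CD, C->B, D->B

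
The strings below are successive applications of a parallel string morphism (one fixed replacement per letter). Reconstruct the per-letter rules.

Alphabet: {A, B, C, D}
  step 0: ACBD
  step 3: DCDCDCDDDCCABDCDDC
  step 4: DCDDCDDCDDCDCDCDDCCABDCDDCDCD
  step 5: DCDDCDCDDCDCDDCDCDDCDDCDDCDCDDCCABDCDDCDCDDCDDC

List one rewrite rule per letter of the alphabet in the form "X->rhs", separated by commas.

  step 4 ⇒ step 5: DCDDCDDCDDCDCDCDDCCABDCDDCDCD ⇒ DC·D·DC·DC·D·DC·DC·D·DC·DC·D·DC·D·DC·D·DC·DC·D·D·CC·AB·DC·D·DC·DC·D·DC·D·DC
    A ↦ CC
    B ↦ AB
    C ↦ D
    D ↦ DC

A->CC, B->AB, C->D, D->DC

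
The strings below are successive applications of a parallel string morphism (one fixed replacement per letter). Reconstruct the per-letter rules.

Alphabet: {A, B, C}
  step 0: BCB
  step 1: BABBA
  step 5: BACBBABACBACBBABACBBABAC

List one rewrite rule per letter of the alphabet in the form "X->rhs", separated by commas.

  step 0 ⇒ step 1: BCB ⇒ BA·B·BA
    B ↦ BA
    C ↦ B
    A ↦ C  (constrained at step 1)

A->C, B->BA, C->B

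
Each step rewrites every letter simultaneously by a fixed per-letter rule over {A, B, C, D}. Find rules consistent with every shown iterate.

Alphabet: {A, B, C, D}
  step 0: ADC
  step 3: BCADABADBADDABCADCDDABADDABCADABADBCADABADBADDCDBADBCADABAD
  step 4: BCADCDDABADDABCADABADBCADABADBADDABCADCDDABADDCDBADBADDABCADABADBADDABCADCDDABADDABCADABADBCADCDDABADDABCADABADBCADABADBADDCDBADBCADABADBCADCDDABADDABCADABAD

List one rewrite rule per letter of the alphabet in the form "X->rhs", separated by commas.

A->DA, B->BCA, C->DCD, D->BAD

  step 3 ⇒ step 4: BCADABADBADDABCADCDDABADDABCADABADBCADABADBADDCDBADBCADABAD ⇒ BCA·DCD·DA·BAD·DA·BCA·DA·BAD·BCA·DA·BAD·BAD·DA·BCA·DCD·DA·BAD·DCD·BAD·BAD·DA·BCA·DA·BAD·BAD·DA·BCA·DCD·DA·BAD·DA·BCA·DA·BAD·BCA·DCD·DA·BAD·DA·BCA·DA·BAD·BCA·DA·BAD·BAD·DCD·BAD·BCA·DA·BAD·BCA·DCD·DA·BAD·DA·BCA·DA·BAD
    A ↦ DA
    B ↦ BCA
    C ↦ DCD
    D ↦ BAD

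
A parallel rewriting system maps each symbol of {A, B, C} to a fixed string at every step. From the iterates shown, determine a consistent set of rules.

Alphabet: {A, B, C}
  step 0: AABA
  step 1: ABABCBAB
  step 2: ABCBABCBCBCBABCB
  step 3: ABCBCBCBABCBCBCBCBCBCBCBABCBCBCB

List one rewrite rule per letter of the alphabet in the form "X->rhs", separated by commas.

  step 2 ⇒ step 3: ABCBABCBCBCBABCB ⇒ AB·CB·CB·CB·AB·CB·CB·CB·CB·CB·CB·CB·AB·CB·CB·CB
    A ↦ AB
    B ↦ CB
    C ↦ CB

A->AB, B->CB, C->CB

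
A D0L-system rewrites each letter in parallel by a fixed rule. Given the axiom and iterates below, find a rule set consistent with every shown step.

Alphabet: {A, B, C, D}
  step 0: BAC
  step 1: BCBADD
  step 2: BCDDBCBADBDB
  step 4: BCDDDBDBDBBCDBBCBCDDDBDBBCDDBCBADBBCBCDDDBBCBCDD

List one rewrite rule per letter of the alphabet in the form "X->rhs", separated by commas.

A->BA, B->BC, C->DD, D->DB

  step 1 ⇒ step 2: BCBADD ⇒ BC·DD·BC·BA·DB·DB
    A ↦ BA
    B ↦ BC
    C ↦ DD
    D ↦ DB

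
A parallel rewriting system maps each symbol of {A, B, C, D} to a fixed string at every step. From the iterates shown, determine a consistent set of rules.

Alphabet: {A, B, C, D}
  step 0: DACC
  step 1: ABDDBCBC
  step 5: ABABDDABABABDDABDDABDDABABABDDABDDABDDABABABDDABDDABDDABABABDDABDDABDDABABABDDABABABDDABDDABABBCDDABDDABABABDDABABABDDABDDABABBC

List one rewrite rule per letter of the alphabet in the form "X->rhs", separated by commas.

  step 0 ⇒ step 1: DACC ⇒ AB·DD·BC·BC
    A ↦ DD
    C ↦ BC
    D ↦ AB
    B ↦ AB  (constrained at step 1)

A->DD, B->AB, C->BC, D->AB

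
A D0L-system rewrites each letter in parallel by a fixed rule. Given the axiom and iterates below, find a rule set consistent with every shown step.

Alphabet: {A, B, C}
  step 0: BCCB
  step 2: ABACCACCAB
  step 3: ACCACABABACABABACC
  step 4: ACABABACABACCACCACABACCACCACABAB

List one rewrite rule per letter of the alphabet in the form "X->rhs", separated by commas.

  step 3 ⇒ step 4: ACCACABABACABABACC ⇒ AC·AB·AB·AC·AB·AC·C·AC·C·AC·AB·AC·C·AC·C·AC·AB·AB
    A ↦ AC
    B ↦ C
    C ↦ AB

A->AC, B->C, C->AB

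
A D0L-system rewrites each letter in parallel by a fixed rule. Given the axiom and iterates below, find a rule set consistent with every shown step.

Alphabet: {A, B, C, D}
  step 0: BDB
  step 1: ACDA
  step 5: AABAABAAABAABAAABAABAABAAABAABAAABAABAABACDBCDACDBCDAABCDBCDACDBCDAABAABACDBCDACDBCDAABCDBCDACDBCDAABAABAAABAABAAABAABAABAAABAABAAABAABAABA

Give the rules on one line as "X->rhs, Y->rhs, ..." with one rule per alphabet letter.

  step 0 ⇒ step 1: BDB ⇒ A·CD·A
    B ↦ A
    D ↦ CD
    A ↦ AAB  (constrained at step 1)
    C ↦ CDB  (constrained at step 1)

A->AAB, B->A, C->CDB, D->CD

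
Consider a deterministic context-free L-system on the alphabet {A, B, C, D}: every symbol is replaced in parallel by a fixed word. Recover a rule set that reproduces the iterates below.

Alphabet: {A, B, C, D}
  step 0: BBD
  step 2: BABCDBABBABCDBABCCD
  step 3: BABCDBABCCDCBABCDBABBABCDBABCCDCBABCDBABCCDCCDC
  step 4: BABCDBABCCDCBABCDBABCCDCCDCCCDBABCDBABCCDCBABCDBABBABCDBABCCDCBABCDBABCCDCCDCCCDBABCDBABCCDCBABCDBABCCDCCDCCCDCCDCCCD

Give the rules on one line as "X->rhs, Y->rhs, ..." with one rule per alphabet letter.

  step 3 ⇒ step 4: BABCDBABCCDCBABCDBABBABCDBABCCDCBABCDBABCCDCCDC ⇒ BAB·CD·BAB·CCD·C·BAB·CD·BAB·CCD·CCD·C·CCD·BAB·CD·BAB·CCD·C·BAB·CD·BAB·BAB·CD·BAB·CCD·C·BAB·CD·BAB·CCD·CCD·C·CCD·BAB·CD·BAB·CCD·C·BAB·CD·BAB·CCD·CCD·C·CCD·CCD·C·CCD
    A ↦ CD
    B ↦ BAB
    C ↦ CCD
    D ↦ C

A->CD, B->BAB, C->CCD, D->C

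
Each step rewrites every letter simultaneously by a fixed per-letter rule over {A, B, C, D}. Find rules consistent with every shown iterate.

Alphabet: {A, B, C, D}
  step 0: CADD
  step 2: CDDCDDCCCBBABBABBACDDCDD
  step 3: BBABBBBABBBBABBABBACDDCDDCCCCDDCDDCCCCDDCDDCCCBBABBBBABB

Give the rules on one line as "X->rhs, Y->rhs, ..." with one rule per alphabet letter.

A->CCC, B->CDD, C->BBA, D->B

  step 2 ⇒ step 3: CDDCDDCCCBBABBABBACDDCDD ⇒ BBA·B·B·BBA·B·B·BBA·BBA·BBA·CDD·CDD·CCC·CDD·CDD·CCC·CDD·CDD·CCC·BBA·B·B·BBA·B·B
    A ↦ CCC
    B ↦ CDD
    C ↦ BBA
    D ↦ B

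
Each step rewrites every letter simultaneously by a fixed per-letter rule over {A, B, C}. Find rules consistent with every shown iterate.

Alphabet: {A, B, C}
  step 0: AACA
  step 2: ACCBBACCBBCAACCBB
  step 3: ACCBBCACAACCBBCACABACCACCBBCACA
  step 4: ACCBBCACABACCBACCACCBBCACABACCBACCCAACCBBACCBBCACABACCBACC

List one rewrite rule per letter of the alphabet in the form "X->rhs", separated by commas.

  step 3 ⇒ step 4: ACCBBCACAACCBBCACABACCACCBBCACA ⇒ ACC·B·B·CA·CA·B·ACC·B·ACC·ACC·B·B·CA·CA·B·ACC·B·ACC·CA·ACC·B·B·ACC·B·B·CA·CA·B·ACC·B·ACC
    A ↦ ACC
    B ↦ CA
    C ↦ B

A->ACC, B->CA, C->B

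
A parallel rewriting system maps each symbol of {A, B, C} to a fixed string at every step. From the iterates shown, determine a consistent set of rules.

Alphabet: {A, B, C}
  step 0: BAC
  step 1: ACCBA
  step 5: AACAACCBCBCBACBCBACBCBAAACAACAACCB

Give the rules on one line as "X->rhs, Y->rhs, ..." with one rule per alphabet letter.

  step 0 ⇒ step 1: BAC ⇒ AC·CB·A
    A ↦ CB
    B ↦ AC
    C ↦ A

A->CB, B->AC, C->A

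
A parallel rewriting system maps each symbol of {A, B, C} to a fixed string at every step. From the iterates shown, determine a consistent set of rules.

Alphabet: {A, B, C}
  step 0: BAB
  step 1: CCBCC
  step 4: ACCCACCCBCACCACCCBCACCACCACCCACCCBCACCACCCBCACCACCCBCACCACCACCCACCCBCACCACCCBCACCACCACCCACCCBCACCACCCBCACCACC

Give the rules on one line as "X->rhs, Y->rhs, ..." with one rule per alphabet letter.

A->CBC, B->C, C->ACC

  step 0 ⇒ step 1: BAB ⇒ C·CBC·C
    A ↦ CBC
    B ↦ C
    C ↦ ACC  (constrained at step 1)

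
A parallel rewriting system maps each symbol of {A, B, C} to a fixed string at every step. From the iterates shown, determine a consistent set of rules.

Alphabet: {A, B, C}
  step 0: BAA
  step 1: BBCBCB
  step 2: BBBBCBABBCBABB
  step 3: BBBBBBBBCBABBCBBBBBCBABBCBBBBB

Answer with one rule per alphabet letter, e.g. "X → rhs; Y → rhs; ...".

  step 2 ⇒ step 3: BBBBCBABBCBABB ⇒ BB·BB·BB·BB·CBA·BB·CB·BB·BB·CBA·BB·CB·BB·BB
    A ↦ CB
    B ↦ BB
    C ↦ CBA

A->CB, B->BB, C->CBA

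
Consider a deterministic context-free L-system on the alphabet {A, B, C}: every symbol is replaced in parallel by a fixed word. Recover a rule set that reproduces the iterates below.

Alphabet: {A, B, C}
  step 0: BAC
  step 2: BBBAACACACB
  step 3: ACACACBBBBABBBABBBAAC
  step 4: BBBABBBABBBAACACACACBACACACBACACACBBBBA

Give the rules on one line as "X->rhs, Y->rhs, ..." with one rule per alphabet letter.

A->B, B->AC, C->BBA

  step 3 ⇒ step 4: ACACACBBBBABBBABBBAAC ⇒ B·BBA·B·BBA·B·BBA·AC·AC·AC·AC·B·AC·AC·AC·B·AC·AC·AC·B·B·BBA
    A ↦ B
    B ↦ AC
    C ↦ BBA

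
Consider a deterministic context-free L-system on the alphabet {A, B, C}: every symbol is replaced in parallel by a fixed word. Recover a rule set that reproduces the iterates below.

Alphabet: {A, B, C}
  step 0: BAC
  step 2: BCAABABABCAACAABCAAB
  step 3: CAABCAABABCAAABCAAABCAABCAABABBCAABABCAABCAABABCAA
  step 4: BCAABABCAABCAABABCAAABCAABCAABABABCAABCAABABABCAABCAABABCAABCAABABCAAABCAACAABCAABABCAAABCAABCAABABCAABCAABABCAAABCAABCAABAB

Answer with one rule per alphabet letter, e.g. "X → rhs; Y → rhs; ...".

  step 3 ⇒ step 4: CAABCAABABCAAABCAAABCAABCAABABBCAABABCAABCAABABCAA ⇒ BCA·AB·AB·CAA·BCA·AB·AB·CAA·AB·CAA·BCA·AB·AB·AB·CAA·BCA·AB·AB·AB·CAA·BCA·AB·AB·CAA·BCA·AB·AB·CAA·AB·CAA·CAA·BCA·AB·AB·CAA·AB·CAA·BCA·AB·AB·CAA·BCA·AB·AB·CAA·AB·CAA·BCA·AB·AB
    A ↦ AB
    B ↦ CAA
    C ↦ BCA

A->AB, B->CAA, C->BCA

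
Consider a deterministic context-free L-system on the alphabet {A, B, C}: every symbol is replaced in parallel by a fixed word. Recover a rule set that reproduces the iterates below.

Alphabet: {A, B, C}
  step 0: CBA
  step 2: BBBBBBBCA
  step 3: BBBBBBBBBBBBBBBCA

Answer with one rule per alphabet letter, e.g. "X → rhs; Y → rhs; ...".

A->CA, B->BB, C->B

  step 2 ⇒ step 3: BBBBBBBCA ⇒ BB·BB·BB·BB·BB·BB·BB·B·CA
    A ↦ CA
    B ↦ BB
    C ↦ B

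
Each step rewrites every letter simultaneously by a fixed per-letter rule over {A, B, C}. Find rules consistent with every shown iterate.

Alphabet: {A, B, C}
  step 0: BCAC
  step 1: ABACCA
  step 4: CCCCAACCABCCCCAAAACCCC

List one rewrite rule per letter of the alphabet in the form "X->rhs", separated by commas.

A->CC, B->AB, C->A

  step 0 ⇒ step 1: BCAC ⇒ AB·A·CC·A
    A ↦ CC
    B ↦ AB
    C ↦ A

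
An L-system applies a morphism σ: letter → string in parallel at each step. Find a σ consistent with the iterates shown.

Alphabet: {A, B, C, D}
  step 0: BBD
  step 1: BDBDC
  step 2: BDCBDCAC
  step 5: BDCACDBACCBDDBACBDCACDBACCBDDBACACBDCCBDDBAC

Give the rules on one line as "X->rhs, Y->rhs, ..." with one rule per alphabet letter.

  step 1 ⇒ step 2: BDBDC ⇒ BD·C·BD·C·AC
    B ↦ BD
    C ↦ AC
    D ↦ C
    A ↦ DB  (constrained at step 2)

A->DB, B->BD, C->AC, D->C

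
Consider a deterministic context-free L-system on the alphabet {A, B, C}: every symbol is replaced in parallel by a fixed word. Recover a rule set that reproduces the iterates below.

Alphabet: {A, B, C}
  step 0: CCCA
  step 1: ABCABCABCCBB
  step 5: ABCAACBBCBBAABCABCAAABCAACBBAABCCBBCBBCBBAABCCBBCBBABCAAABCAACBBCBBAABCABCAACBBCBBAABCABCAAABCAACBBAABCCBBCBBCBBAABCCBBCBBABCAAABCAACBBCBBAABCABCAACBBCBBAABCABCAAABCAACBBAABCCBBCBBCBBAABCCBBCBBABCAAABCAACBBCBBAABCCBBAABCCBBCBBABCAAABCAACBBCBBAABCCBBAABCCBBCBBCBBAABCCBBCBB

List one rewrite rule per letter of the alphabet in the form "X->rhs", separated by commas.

A->CBB, B->A, C->ABC

  step 0 ⇒ step 1: CCCA ⇒ ABC·ABC·ABC·CBB
    A ↦ CBB
    C ↦ ABC
    B ↦ A  (constrained at step 1)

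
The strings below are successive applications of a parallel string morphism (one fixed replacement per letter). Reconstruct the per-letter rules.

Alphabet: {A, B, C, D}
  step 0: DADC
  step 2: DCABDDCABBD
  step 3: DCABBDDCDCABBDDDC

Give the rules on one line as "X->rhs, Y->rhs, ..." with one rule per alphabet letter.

  step 2 ⇒ step 3: DCABDDCABBD ⇒ DC·AB·B·D·DC·DC·AB·B·D·D·DC
    A ↦ B
    B ↦ D
    C ↦ AB
    D ↦ DC

A->B, B->D, C->AB, D->DC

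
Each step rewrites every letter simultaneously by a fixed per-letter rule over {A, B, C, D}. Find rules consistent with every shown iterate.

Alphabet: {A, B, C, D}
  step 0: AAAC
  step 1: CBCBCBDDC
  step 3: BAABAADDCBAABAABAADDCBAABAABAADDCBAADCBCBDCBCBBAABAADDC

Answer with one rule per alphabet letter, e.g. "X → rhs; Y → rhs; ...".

A->CB, B->D, C->DDC, D->BAA

  step 0 ⇒ step 1: AAAC ⇒ CB·CB·CB·DDC
    A ↦ CB
    C ↦ DDC
    B ↦ D  (constrained at step 1)
    D ↦ BAA  (constrained at step 1)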